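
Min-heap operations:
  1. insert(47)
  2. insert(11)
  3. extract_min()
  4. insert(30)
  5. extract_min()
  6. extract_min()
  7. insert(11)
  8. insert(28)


insert(47) -> [47]
insert(11) -> [11, 47]
extract_min()->11, [47]
insert(30) -> [30, 47]
extract_min()->30, [47]
extract_min()->47, []
insert(11) -> [11]
insert(28) -> [11, 28]

Final heap: [11, 28]


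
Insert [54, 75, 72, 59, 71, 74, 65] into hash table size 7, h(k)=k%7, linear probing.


Insert 54: h=5 -> slot 5
Insert 75: h=5, 1 probes -> slot 6
Insert 72: h=2 -> slot 2
Insert 59: h=3 -> slot 3
Insert 71: h=1 -> slot 1
Insert 74: h=4 -> slot 4
Insert 65: h=2, 5 probes -> slot 0

Table: [65, 71, 72, 59, 74, 54, 75]


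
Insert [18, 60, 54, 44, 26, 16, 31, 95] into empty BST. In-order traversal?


Insert 18: root
Insert 60: R from 18
Insert 54: R from 18 -> L from 60
Insert 44: R from 18 -> L from 60 -> L from 54
Insert 26: R from 18 -> L from 60 -> L from 54 -> L from 44
Insert 16: L from 18
Insert 31: R from 18 -> L from 60 -> L from 54 -> L from 44 -> R from 26
Insert 95: R from 18 -> R from 60

In-order: [16, 18, 26, 31, 44, 54, 60, 95]


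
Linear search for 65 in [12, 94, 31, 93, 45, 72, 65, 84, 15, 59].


i=0: 12!=65
i=1: 94!=65
i=2: 31!=65
i=3: 93!=65
i=4: 45!=65
i=5: 72!=65
i=6: 65==65 found!

Found at 6, 7 comps


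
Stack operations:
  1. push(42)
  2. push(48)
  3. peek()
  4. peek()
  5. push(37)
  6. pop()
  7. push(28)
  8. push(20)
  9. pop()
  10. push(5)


push(42) -> [42]
push(48) -> [42, 48]
peek()->48
peek()->48
push(37) -> [42, 48, 37]
pop()->37, [42, 48]
push(28) -> [42, 48, 28]
push(20) -> [42, 48, 28, 20]
pop()->20, [42, 48, 28]
push(5) -> [42, 48, 28, 5]

Final stack: [42, 48, 28, 5]


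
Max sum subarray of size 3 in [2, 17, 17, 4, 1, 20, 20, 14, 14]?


[0:3]: 36
[1:4]: 38
[2:5]: 22
[3:6]: 25
[4:7]: 41
[5:8]: 54
[6:9]: 48

Max: 54 at [5:8]


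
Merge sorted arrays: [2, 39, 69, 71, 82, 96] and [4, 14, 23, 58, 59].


Take 2 from A
Take 4 from B
Take 14 from B
Take 23 from B
Take 39 from A
Take 58 from B
Take 59 from B

Merged: [2, 4, 14, 23, 39, 58, 59, 69, 71, 82, 96]


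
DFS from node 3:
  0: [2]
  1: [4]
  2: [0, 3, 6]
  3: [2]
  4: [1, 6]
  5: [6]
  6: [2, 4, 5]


Visit 3, push [2]
Visit 2, push [6, 0]
Visit 0, push []
Visit 6, push [5, 4]
Visit 4, push [1]
Visit 1, push []
Visit 5, push []

DFS order: [3, 2, 0, 6, 4, 1, 5]


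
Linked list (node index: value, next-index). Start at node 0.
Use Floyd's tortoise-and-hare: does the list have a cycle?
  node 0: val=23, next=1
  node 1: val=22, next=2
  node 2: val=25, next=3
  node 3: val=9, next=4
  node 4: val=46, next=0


Floyd's tortoise (slow, +1) and hare (fast, +2):
  init: slow=0, fast=0
  step 1: slow=1, fast=2
  step 2: slow=2, fast=4
  step 3: slow=3, fast=1
  step 4: slow=4, fast=3
  step 5: slow=0, fast=0
  slow == fast at node 0: cycle detected

Cycle: yes


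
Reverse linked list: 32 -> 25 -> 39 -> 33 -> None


Step 1: curr=32, set curr.next=prev(None) | reversed so far: 32
Step 2: curr=25, set curr.next=prev(32) | reversed so far: 25 -> 32
Step 3: curr=39, set curr.next=prev(25) | reversed so far: 39 -> 25 -> 32
Step 4: curr=33, set curr.next=prev(39) | reversed so far: 33 -> 39 -> 25 -> 32

33 -> 39 -> 25 -> 32 -> None


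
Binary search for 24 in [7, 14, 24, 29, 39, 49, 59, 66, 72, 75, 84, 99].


Step 1: lo=0, hi=11, mid=5, val=49
Step 2: lo=0, hi=4, mid=2, val=24

Found at index 2


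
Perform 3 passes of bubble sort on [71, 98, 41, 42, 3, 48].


Initial: [71, 98, 41, 42, 3, 48]
Pass 1: [71, 41, 42, 3, 48, 98] (4 swaps)
Pass 2: [41, 42, 3, 48, 71, 98] (4 swaps)
Pass 3: [41, 3, 42, 48, 71, 98] (1 swaps)

After 3 passes: [41, 3, 42, 48, 71, 98]


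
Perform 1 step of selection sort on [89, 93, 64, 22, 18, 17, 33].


Initial: [89, 93, 64, 22, 18, 17, 33]
Step 1: min=17 at 5
  Swap: [17, 93, 64, 22, 18, 89, 33]

After 1 step: [17, 93, 64, 22, 18, 89, 33]


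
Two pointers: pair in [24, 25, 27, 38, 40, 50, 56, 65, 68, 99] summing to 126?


lo=0(24)+hi=9(99)=123
lo=1(25)+hi=9(99)=124
lo=2(27)+hi=9(99)=126

Yes: 27+99=126


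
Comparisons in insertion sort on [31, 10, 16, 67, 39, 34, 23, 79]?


Algorithm: insertion sort
Input: [31, 10, 16, 67, 39, 34, 23, 79]
Sorted: [10, 16, 23, 31, 34, 39, 67, 79]

15


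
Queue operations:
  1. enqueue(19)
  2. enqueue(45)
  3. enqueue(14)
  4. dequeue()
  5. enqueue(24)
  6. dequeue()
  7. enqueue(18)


enqueue(19) -> [19]
enqueue(45) -> [19, 45]
enqueue(14) -> [19, 45, 14]
dequeue()->19, [45, 14]
enqueue(24) -> [45, 14, 24]
dequeue()->45, [14, 24]
enqueue(18) -> [14, 24, 18]

Final queue: [14, 24, 18]


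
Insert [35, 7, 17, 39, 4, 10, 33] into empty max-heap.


Insert 35: [35]
Insert 7: [35, 7]
Insert 17: [35, 7, 17]
Insert 39: [39, 35, 17, 7]
Insert 4: [39, 35, 17, 7, 4]
Insert 10: [39, 35, 17, 7, 4, 10]
Insert 33: [39, 35, 33, 7, 4, 10, 17]

Final heap: [39, 35, 33, 7, 4, 10, 17]


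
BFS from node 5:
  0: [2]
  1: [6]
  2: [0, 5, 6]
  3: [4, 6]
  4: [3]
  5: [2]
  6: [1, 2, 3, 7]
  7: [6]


Visit 5, enqueue [2]
Visit 2, enqueue [0, 6]
Visit 0, enqueue []
Visit 6, enqueue [1, 3, 7]
Visit 1, enqueue []
Visit 3, enqueue [4]
Visit 7, enqueue []
Visit 4, enqueue []

BFS order: [5, 2, 0, 6, 1, 3, 7, 4]


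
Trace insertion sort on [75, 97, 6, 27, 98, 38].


Initial: [75, 97, 6, 27, 98, 38]
Insert 97: [75, 97, 6, 27, 98, 38]
Insert 6: [6, 75, 97, 27, 98, 38]
Insert 27: [6, 27, 75, 97, 98, 38]
Insert 98: [6, 27, 75, 97, 98, 38]
Insert 38: [6, 27, 38, 75, 97, 98]

Sorted: [6, 27, 38, 75, 97, 98]


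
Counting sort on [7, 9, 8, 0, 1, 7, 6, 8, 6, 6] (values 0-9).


Input: [7, 9, 8, 0, 1, 7, 6, 8, 6, 6]
Counts: [1, 1, 0, 0, 0, 0, 3, 2, 2, 1]

Sorted: [0, 1, 6, 6, 6, 7, 7, 8, 8, 9]


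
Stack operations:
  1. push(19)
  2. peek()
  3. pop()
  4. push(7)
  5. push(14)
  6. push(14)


push(19) -> [19]
peek()->19
pop()->19, []
push(7) -> [7]
push(14) -> [7, 14]
push(14) -> [7, 14, 14]

Final stack: [7, 14, 14]


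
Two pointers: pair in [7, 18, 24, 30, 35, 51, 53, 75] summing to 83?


lo=0(7)+hi=7(75)=82
lo=1(18)+hi=7(75)=93
lo=1(18)+hi=6(53)=71
lo=2(24)+hi=6(53)=77
lo=3(30)+hi=6(53)=83

Yes: 30+53=83


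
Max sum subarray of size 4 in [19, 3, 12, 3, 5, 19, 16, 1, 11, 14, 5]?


[0:4]: 37
[1:5]: 23
[2:6]: 39
[3:7]: 43
[4:8]: 41
[5:9]: 47
[6:10]: 42
[7:11]: 31

Max: 47 at [5:9]


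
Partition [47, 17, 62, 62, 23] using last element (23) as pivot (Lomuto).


Pivot: 23
  17 <= 23: swap -> [17, 47, 62, 62, 23]
Place pivot at 1: [17, 23, 62, 62, 47]

Partitioned: [17, 23, 62, 62, 47]


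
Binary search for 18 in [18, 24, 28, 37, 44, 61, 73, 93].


Step 1: lo=0, hi=7, mid=3, val=37
Step 2: lo=0, hi=2, mid=1, val=24
Step 3: lo=0, hi=0, mid=0, val=18

Found at index 0


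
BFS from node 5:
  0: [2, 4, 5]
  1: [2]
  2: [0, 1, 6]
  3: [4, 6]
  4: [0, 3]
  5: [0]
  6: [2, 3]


Visit 5, enqueue [0]
Visit 0, enqueue [2, 4]
Visit 2, enqueue [1, 6]
Visit 4, enqueue [3]
Visit 1, enqueue []
Visit 6, enqueue []
Visit 3, enqueue []

BFS order: [5, 0, 2, 4, 1, 6, 3]


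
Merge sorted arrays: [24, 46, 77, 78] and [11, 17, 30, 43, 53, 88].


Take 11 from B
Take 17 from B
Take 24 from A
Take 30 from B
Take 43 from B
Take 46 from A
Take 53 from B
Take 77 from A
Take 78 from A

Merged: [11, 17, 24, 30, 43, 46, 53, 77, 78, 88]


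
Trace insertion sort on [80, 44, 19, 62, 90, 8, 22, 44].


Initial: [80, 44, 19, 62, 90, 8, 22, 44]
Insert 44: [44, 80, 19, 62, 90, 8, 22, 44]
Insert 19: [19, 44, 80, 62, 90, 8, 22, 44]
Insert 62: [19, 44, 62, 80, 90, 8, 22, 44]
Insert 90: [19, 44, 62, 80, 90, 8, 22, 44]
Insert 8: [8, 19, 44, 62, 80, 90, 22, 44]
Insert 22: [8, 19, 22, 44, 62, 80, 90, 44]
Insert 44: [8, 19, 22, 44, 44, 62, 80, 90]

Sorted: [8, 19, 22, 44, 44, 62, 80, 90]


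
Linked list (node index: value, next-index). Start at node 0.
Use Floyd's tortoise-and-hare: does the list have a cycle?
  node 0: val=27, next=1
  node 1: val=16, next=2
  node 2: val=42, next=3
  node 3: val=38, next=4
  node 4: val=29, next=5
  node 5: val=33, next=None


Floyd's tortoise (slow, +1) and hare (fast, +2):
  init: slow=0, fast=0
  step 1: slow=1, fast=2
  step 2: slow=2, fast=4
  step 3: fast 4->5->None, no cycle

Cycle: no


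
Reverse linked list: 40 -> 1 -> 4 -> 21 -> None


Step 1: curr=40, set curr.next=prev(None) | reversed so far: 40
Step 2: curr=1, set curr.next=prev(40) | reversed so far: 1 -> 40
Step 3: curr=4, set curr.next=prev(1) | reversed so far: 4 -> 1 -> 40
Step 4: curr=21, set curr.next=prev(4) | reversed so far: 21 -> 4 -> 1 -> 40

21 -> 4 -> 1 -> 40 -> None


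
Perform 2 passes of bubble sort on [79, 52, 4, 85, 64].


Initial: [79, 52, 4, 85, 64]
Pass 1: [52, 4, 79, 64, 85] (3 swaps)
Pass 2: [4, 52, 64, 79, 85] (2 swaps)

After 2 passes: [4, 52, 64, 79, 85]


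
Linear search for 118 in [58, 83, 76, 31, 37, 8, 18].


i=0: 58!=118
i=1: 83!=118
i=2: 76!=118
i=3: 31!=118
i=4: 37!=118
i=5: 8!=118
i=6: 18!=118

Not found, 7 comps


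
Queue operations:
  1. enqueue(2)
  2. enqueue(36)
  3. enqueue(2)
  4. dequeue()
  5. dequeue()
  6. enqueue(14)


enqueue(2) -> [2]
enqueue(36) -> [2, 36]
enqueue(2) -> [2, 36, 2]
dequeue()->2, [36, 2]
dequeue()->36, [2]
enqueue(14) -> [2, 14]

Final queue: [2, 14]


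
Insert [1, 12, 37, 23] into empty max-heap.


Insert 1: [1]
Insert 12: [12, 1]
Insert 37: [37, 1, 12]
Insert 23: [37, 23, 12, 1]

Final heap: [37, 23, 12, 1]


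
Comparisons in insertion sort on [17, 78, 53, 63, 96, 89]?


Algorithm: insertion sort
Input: [17, 78, 53, 63, 96, 89]
Sorted: [17, 53, 63, 78, 89, 96]

8


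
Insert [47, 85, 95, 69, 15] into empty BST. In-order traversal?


Insert 47: root
Insert 85: R from 47
Insert 95: R from 47 -> R from 85
Insert 69: R from 47 -> L from 85
Insert 15: L from 47

In-order: [15, 47, 69, 85, 95]


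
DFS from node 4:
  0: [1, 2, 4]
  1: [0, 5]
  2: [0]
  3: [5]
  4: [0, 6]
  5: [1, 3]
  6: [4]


Visit 4, push [6, 0]
Visit 0, push [2, 1]
Visit 1, push [5]
Visit 5, push [3]
Visit 3, push []
Visit 2, push []
Visit 6, push []

DFS order: [4, 0, 1, 5, 3, 2, 6]


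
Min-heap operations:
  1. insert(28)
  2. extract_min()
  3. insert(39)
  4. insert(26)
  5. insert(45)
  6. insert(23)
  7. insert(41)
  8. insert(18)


insert(28) -> [28]
extract_min()->28, []
insert(39) -> [39]
insert(26) -> [26, 39]
insert(45) -> [26, 39, 45]
insert(23) -> [23, 26, 45, 39]
insert(41) -> [23, 26, 45, 39, 41]
insert(18) -> [18, 26, 23, 39, 41, 45]

Final heap: [18, 26, 23, 39, 41, 45]


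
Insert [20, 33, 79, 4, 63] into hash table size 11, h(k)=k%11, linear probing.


Insert 20: h=9 -> slot 9
Insert 33: h=0 -> slot 0
Insert 79: h=2 -> slot 2
Insert 4: h=4 -> slot 4
Insert 63: h=8 -> slot 8

Table: [33, None, 79, None, 4, None, None, None, 63, 20, None]


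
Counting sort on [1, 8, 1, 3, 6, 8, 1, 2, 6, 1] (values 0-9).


Input: [1, 8, 1, 3, 6, 8, 1, 2, 6, 1]
Counts: [0, 4, 1, 1, 0, 0, 2, 0, 2, 0]

Sorted: [1, 1, 1, 1, 2, 3, 6, 6, 8, 8]


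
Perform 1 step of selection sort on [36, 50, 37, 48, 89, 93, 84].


Initial: [36, 50, 37, 48, 89, 93, 84]
Step 1: min=36 at 0
  Swap: [36, 50, 37, 48, 89, 93, 84]

After 1 step: [36, 50, 37, 48, 89, 93, 84]


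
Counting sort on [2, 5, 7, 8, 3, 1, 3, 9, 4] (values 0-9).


Input: [2, 5, 7, 8, 3, 1, 3, 9, 4]
Counts: [0, 1, 1, 2, 1, 1, 0, 1, 1, 1]

Sorted: [1, 2, 3, 3, 4, 5, 7, 8, 9]


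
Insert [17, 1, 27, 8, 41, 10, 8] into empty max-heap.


Insert 17: [17]
Insert 1: [17, 1]
Insert 27: [27, 1, 17]
Insert 8: [27, 8, 17, 1]
Insert 41: [41, 27, 17, 1, 8]
Insert 10: [41, 27, 17, 1, 8, 10]
Insert 8: [41, 27, 17, 1, 8, 10, 8]

Final heap: [41, 27, 17, 1, 8, 10, 8]


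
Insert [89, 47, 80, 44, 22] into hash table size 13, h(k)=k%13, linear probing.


Insert 89: h=11 -> slot 11
Insert 47: h=8 -> slot 8
Insert 80: h=2 -> slot 2
Insert 44: h=5 -> slot 5
Insert 22: h=9 -> slot 9

Table: [None, None, 80, None, None, 44, None, None, 47, 22, None, 89, None]


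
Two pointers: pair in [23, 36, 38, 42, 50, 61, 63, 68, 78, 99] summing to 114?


lo=0(23)+hi=9(99)=122
lo=0(23)+hi=8(78)=101
lo=1(36)+hi=8(78)=114

Yes: 36+78=114


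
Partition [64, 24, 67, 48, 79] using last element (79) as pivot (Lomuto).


Pivot: 79
  64 <= 79: advance i (no swap)
  24 <= 79: advance i (no swap)
  67 <= 79: advance i (no swap)
  48 <= 79: advance i (no swap)
Place pivot at 4: [64, 24, 67, 48, 79]

Partitioned: [64, 24, 67, 48, 79]


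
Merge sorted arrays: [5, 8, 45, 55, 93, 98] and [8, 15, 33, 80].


Take 5 from A
Take 8 from A
Take 8 from B
Take 15 from B
Take 33 from B
Take 45 from A
Take 55 from A
Take 80 from B

Merged: [5, 8, 8, 15, 33, 45, 55, 80, 93, 98]


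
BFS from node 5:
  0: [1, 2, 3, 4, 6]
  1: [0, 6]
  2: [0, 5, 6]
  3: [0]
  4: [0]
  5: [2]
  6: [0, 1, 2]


Visit 5, enqueue [2]
Visit 2, enqueue [0, 6]
Visit 0, enqueue [1, 3, 4]
Visit 6, enqueue []
Visit 1, enqueue []
Visit 3, enqueue []
Visit 4, enqueue []

BFS order: [5, 2, 0, 6, 1, 3, 4]


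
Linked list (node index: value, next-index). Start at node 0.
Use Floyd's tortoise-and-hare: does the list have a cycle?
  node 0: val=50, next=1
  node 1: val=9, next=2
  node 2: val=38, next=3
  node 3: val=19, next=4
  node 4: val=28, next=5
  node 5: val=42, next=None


Floyd's tortoise (slow, +1) and hare (fast, +2):
  init: slow=0, fast=0
  step 1: slow=1, fast=2
  step 2: slow=2, fast=4
  step 3: fast 4->5->None, no cycle

Cycle: no


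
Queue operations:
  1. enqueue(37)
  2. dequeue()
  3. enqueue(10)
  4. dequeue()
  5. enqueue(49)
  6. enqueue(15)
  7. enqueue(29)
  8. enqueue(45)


enqueue(37) -> [37]
dequeue()->37, []
enqueue(10) -> [10]
dequeue()->10, []
enqueue(49) -> [49]
enqueue(15) -> [49, 15]
enqueue(29) -> [49, 15, 29]
enqueue(45) -> [49, 15, 29, 45]

Final queue: [49, 15, 29, 45]


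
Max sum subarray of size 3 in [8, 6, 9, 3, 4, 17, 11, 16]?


[0:3]: 23
[1:4]: 18
[2:5]: 16
[3:6]: 24
[4:7]: 32
[5:8]: 44

Max: 44 at [5:8]


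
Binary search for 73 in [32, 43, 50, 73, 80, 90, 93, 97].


Step 1: lo=0, hi=7, mid=3, val=73

Found at index 3


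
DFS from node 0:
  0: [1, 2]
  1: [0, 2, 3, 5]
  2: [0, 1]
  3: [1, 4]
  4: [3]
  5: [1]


Visit 0, push [2, 1]
Visit 1, push [5, 3, 2]
Visit 2, push []
Visit 3, push [4]
Visit 4, push []
Visit 5, push []

DFS order: [0, 1, 2, 3, 4, 5]


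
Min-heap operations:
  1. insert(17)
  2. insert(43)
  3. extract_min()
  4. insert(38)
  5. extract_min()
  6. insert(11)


insert(17) -> [17]
insert(43) -> [17, 43]
extract_min()->17, [43]
insert(38) -> [38, 43]
extract_min()->38, [43]
insert(11) -> [11, 43]

Final heap: [11, 43]


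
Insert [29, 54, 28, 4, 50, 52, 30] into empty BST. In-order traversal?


Insert 29: root
Insert 54: R from 29
Insert 28: L from 29
Insert 4: L from 29 -> L from 28
Insert 50: R from 29 -> L from 54
Insert 52: R from 29 -> L from 54 -> R from 50
Insert 30: R from 29 -> L from 54 -> L from 50

In-order: [4, 28, 29, 30, 50, 52, 54]


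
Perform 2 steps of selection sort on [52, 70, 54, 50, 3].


Initial: [52, 70, 54, 50, 3]
Step 1: min=3 at 4
  Swap: [3, 70, 54, 50, 52]
Step 2: min=50 at 3
  Swap: [3, 50, 54, 70, 52]

After 2 steps: [3, 50, 54, 70, 52]


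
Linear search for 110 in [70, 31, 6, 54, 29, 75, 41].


i=0: 70!=110
i=1: 31!=110
i=2: 6!=110
i=3: 54!=110
i=4: 29!=110
i=5: 75!=110
i=6: 41!=110

Not found, 7 comps


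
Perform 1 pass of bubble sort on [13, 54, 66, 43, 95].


Initial: [13, 54, 66, 43, 95]
Pass 1: [13, 54, 43, 66, 95] (1 swaps)

After 1 pass: [13, 54, 43, 66, 95]


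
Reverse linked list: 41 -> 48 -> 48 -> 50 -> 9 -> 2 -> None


Step 1: curr=41, set curr.next=prev(None) | reversed so far: 41
Step 2: curr=48, set curr.next=prev(41) | reversed so far: 48 -> 41
Step 3: curr=48, set curr.next=prev(48) | reversed so far: 48 -> 48 -> 41
Step 4: curr=50, set curr.next=prev(48) | reversed so far: 50 -> 48 -> 48 -> 41
Step 5: curr=9, set curr.next=prev(50) | reversed so far: 9 -> 50 -> 48 -> 48 -> 41
Step 6: curr=2, set curr.next=prev(9) | reversed so far: 2 -> 9 -> 50 -> 48 -> 48 -> 41

2 -> 9 -> 50 -> 48 -> 48 -> 41 -> None


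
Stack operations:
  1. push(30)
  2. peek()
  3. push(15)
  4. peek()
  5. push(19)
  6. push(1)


push(30) -> [30]
peek()->30
push(15) -> [30, 15]
peek()->15
push(19) -> [30, 15, 19]
push(1) -> [30, 15, 19, 1]

Final stack: [30, 15, 19, 1]


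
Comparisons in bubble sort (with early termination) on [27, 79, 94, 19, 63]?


Algorithm: bubble sort (with early termination)
Input: [27, 79, 94, 19, 63]
Sorted: [19, 27, 63, 79, 94]

10


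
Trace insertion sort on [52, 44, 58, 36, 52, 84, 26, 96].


Initial: [52, 44, 58, 36, 52, 84, 26, 96]
Insert 44: [44, 52, 58, 36, 52, 84, 26, 96]
Insert 58: [44, 52, 58, 36, 52, 84, 26, 96]
Insert 36: [36, 44, 52, 58, 52, 84, 26, 96]
Insert 52: [36, 44, 52, 52, 58, 84, 26, 96]
Insert 84: [36, 44, 52, 52, 58, 84, 26, 96]
Insert 26: [26, 36, 44, 52, 52, 58, 84, 96]
Insert 96: [26, 36, 44, 52, 52, 58, 84, 96]

Sorted: [26, 36, 44, 52, 52, 58, 84, 96]


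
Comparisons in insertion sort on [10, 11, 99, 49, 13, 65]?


Algorithm: insertion sort
Input: [10, 11, 99, 49, 13, 65]
Sorted: [10, 11, 13, 49, 65, 99]

9


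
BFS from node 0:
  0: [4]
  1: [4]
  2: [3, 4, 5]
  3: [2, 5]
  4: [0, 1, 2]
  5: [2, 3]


Visit 0, enqueue [4]
Visit 4, enqueue [1, 2]
Visit 1, enqueue []
Visit 2, enqueue [3, 5]
Visit 3, enqueue []
Visit 5, enqueue []

BFS order: [0, 4, 1, 2, 3, 5]


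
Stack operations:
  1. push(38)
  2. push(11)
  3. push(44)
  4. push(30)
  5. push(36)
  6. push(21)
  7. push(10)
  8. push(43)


push(38) -> [38]
push(11) -> [38, 11]
push(44) -> [38, 11, 44]
push(30) -> [38, 11, 44, 30]
push(36) -> [38, 11, 44, 30, 36]
push(21) -> [38, 11, 44, 30, 36, 21]
push(10) -> [38, 11, 44, 30, 36, 21, 10]
push(43) -> [38, 11, 44, 30, 36, 21, 10, 43]

Final stack: [38, 11, 44, 30, 36, 21, 10, 43]


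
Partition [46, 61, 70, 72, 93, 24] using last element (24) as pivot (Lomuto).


Pivot: 24
Place pivot at 0: [24, 61, 70, 72, 93, 46]

Partitioned: [24, 61, 70, 72, 93, 46]


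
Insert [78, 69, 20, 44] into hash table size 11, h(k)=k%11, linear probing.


Insert 78: h=1 -> slot 1
Insert 69: h=3 -> slot 3
Insert 20: h=9 -> slot 9
Insert 44: h=0 -> slot 0

Table: [44, 78, None, 69, None, None, None, None, None, 20, None]


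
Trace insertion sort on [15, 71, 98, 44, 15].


Initial: [15, 71, 98, 44, 15]
Insert 71: [15, 71, 98, 44, 15]
Insert 98: [15, 71, 98, 44, 15]
Insert 44: [15, 44, 71, 98, 15]
Insert 15: [15, 15, 44, 71, 98]

Sorted: [15, 15, 44, 71, 98]


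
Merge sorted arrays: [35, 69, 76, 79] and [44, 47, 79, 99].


Take 35 from A
Take 44 from B
Take 47 from B
Take 69 from A
Take 76 from A
Take 79 from A

Merged: [35, 44, 47, 69, 76, 79, 79, 99]


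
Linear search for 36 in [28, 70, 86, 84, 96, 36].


i=0: 28!=36
i=1: 70!=36
i=2: 86!=36
i=3: 84!=36
i=4: 96!=36
i=5: 36==36 found!

Found at 5, 6 comps


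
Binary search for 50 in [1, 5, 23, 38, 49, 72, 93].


Step 1: lo=0, hi=6, mid=3, val=38
Step 2: lo=4, hi=6, mid=5, val=72
Step 3: lo=4, hi=4, mid=4, val=49

Not found


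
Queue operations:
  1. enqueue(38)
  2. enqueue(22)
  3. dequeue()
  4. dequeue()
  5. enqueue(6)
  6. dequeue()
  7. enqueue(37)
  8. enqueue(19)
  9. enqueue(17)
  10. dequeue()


enqueue(38) -> [38]
enqueue(22) -> [38, 22]
dequeue()->38, [22]
dequeue()->22, []
enqueue(6) -> [6]
dequeue()->6, []
enqueue(37) -> [37]
enqueue(19) -> [37, 19]
enqueue(17) -> [37, 19, 17]
dequeue()->37, [19, 17]

Final queue: [19, 17]


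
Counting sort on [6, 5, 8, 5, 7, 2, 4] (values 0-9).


Input: [6, 5, 8, 5, 7, 2, 4]
Counts: [0, 0, 1, 0, 1, 2, 1, 1, 1, 0]

Sorted: [2, 4, 5, 5, 6, 7, 8]


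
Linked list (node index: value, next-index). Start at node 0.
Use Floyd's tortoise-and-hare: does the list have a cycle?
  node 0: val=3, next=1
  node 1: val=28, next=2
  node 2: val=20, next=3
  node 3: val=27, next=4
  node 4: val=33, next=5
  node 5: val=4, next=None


Floyd's tortoise (slow, +1) and hare (fast, +2):
  init: slow=0, fast=0
  step 1: slow=1, fast=2
  step 2: slow=2, fast=4
  step 3: fast 4->5->None, no cycle

Cycle: no


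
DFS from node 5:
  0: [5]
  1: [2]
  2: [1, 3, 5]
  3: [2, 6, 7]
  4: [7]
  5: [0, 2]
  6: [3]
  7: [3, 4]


Visit 5, push [2, 0]
Visit 0, push []
Visit 2, push [3, 1]
Visit 1, push []
Visit 3, push [7, 6]
Visit 6, push []
Visit 7, push [4]
Visit 4, push []

DFS order: [5, 0, 2, 1, 3, 6, 7, 4]


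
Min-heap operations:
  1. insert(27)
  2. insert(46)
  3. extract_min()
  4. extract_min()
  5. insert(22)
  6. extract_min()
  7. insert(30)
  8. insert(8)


insert(27) -> [27]
insert(46) -> [27, 46]
extract_min()->27, [46]
extract_min()->46, []
insert(22) -> [22]
extract_min()->22, []
insert(30) -> [30]
insert(8) -> [8, 30]

Final heap: [8, 30]


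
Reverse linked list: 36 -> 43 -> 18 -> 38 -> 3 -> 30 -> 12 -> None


Step 1: curr=36, set curr.next=prev(None) | reversed so far: 36
Step 2: curr=43, set curr.next=prev(36) | reversed so far: 43 -> 36
Step 3: curr=18, set curr.next=prev(43) | reversed so far: 18 -> 43 -> 36
Step 4: curr=38, set curr.next=prev(18) | reversed so far: 38 -> 18 -> 43 -> 36
Step 5: curr=3, set curr.next=prev(38) | reversed so far: 3 -> 38 -> 18 -> 43 -> 36
Step 6: curr=30, set curr.next=prev(3) | reversed so far: 30 -> 3 -> 38 -> 18 -> 43 -> 36
Step 7: curr=12, set curr.next=prev(30) | reversed so far: 12 -> 30 -> 3 -> 38 -> 18 -> 43 -> 36

12 -> 30 -> 3 -> 38 -> 18 -> 43 -> 36 -> None


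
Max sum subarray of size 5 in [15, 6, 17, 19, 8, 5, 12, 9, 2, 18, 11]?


[0:5]: 65
[1:6]: 55
[2:7]: 61
[3:8]: 53
[4:9]: 36
[5:10]: 46
[6:11]: 52

Max: 65 at [0:5]


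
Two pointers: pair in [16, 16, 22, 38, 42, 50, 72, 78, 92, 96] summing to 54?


lo=0(16)+hi=9(96)=112
lo=0(16)+hi=8(92)=108
lo=0(16)+hi=7(78)=94
lo=0(16)+hi=6(72)=88
lo=0(16)+hi=5(50)=66
lo=0(16)+hi=4(42)=58
lo=0(16)+hi=3(38)=54

Yes: 16+38=54


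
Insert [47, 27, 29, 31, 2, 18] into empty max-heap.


Insert 47: [47]
Insert 27: [47, 27]
Insert 29: [47, 27, 29]
Insert 31: [47, 31, 29, 27]
Insert 2: [47, 31, 29, 27, 2]
Insert 18: [47, 31, 29, 27, 2, 18]

Final heap: [47, 31, 29, 27, 2, 18]


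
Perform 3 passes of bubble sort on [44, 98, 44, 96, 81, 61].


Initial: [44, 98, 44, 96, 81, 61]
Pass 1: [44, 44, 96, 81, 61, 98] (4 swaps)
Pass 2: [44, 44, 81, 61, 96, 98] (2 swaps)
Pass 3: [44, 44, 61, 81, 96, 98] (1 swaps)

After 3 passes: [44, 44, 61, 81, 96, 98]


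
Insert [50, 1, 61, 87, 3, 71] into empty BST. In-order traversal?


Insert 50: root
Insert 1: L from 50
Insert 61: R from 50
Insert 87: R from 50 -> R from 61
Insert 3: L from 50 -> R from 1
Insert 71: R from 50 -> R from 61 -> L from 87

In-order: [1, 3, 50, 61, 71, 87]


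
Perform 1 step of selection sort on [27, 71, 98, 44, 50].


Initial: [27, 71, 98, 44, 50]
Step 1: min=27 at 0
  Swap: [27, 71, 98, 44, 50]

After 1 step: [27, 71, 98, 44, 50]


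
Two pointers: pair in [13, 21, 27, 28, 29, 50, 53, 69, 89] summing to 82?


lo=0(13)+hi=8(89)=102
lo=0(13)+hi=7(69)=82

Yes: 13+69=82


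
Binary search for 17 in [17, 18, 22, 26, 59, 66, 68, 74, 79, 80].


Step 1: lo=0, hi=9, mid=4, val=59
Step 2: lo=0, hi=3, mid=1, val=18
Step 3: lo=0, hi=0, mid=0, val=17

Found at index 0


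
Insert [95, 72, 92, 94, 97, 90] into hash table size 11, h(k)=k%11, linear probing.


Insert 95: h=7 -> slot 7
Insert 72: h=6 -> slot 6
Insert 92: h=4 -> slot 4
Insert 94: h=6, 2 probes -> slot 8
Insert 97: h=9 -> slot 9
Insert 90: h=2 -> slot 2

Table: [None, None, 90, None, 92, None, 72, 95, 94, 97, None]


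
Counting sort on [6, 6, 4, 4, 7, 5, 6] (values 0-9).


Input: [6, 6, 4, 4, 7, 5, 6]
Counts: [0, 0, 0, 0, 2, 1, 3, 1, 0, 0]

Sorted: [4, 4, 5, 6, 6, 6, 7]


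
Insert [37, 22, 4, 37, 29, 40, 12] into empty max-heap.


Insert 37: [37]
Insert 22: [37, 22]
Insert 4: [37, 22, 4]
Insert 37: [37, 37, 4, 22]
Insert 29: [37, 37, 4, 22, 29]
Insert 40: [40, 37, 37, 22, 29, 4]
Insert 12: [40, 37, 37, 22, 29, 4, 12]

Final heap: [40, 37, 37, 22, 29, 4, 12]


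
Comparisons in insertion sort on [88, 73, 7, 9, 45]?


Algorithm: insertion sort
Input: [88, 73, 7, 9, 45]
Sorted: [7, 9, 45, 73, 88]

9


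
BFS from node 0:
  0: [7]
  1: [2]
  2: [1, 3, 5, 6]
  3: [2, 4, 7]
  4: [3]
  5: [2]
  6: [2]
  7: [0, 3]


Visit 0, enqueue [7]
Visit 7, enqueue [3]
Visit 3, enqueue [2, 4]
Visit 2, enqueue [1, 5, 6]
Visit 4, enqueue []
Visit 1, enqueue []
Visit 5, enqueue []
Visit 6, enqueue []

BFS order: [0, 7, 3, 2, 4, 1, 5, 6]


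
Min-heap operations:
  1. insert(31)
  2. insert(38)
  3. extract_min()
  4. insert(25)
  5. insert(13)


insert(31) -> [31]
insert(38) -> [31, 38]
extract_min()->31, [38]
insert(25) -> [25, 38]
insert(13) -> [13, 38, 25]

Final heap: [13, 38, 25]


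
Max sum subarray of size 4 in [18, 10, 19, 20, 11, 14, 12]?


[0:4]: 67
[1:5]: 60
[2:6]: 64
[3:7]: 57

Max: 67 at [0:4]


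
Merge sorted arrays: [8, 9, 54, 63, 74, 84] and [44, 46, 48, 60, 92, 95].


Take 8 from A
Take 9 from A
Take 44 from B
Take 46 from B
Take 48 from B
Take 54 from A
Take 60 from B
Take 63 from A
Take 74 from A
Take 84 from A

Merged: [8, 9, 44, 46, 48, 54, 60, 63, 74, 84, 92, 95]


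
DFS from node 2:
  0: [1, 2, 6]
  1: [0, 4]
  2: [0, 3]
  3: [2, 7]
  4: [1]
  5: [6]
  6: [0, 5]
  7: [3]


Visit 2, push [3, 0]
Visit 0, push [6, 1]
Visit 1, push [4]
Visit 4, push []
Visit 6, push [5]
Visit 5, push []
Visit 3, push [7]
Visit 7, push []

DFS order: [2, 0, 1, 4, 6, 5, 3, 7]


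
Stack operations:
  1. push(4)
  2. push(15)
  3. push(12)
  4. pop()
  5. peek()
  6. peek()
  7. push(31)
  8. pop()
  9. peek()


push(4) -> [4]
push(15) -> [4, 15]
push(12) -> [4, 15, 12]
pop()->12, [4, 15]
peek()->15
peek()->15
push(31) -> [4, 15, 31]
pop()->31, [4, 15]
peek()->15

Final stack: [4, 15]


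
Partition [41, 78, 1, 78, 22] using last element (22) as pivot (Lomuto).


Pivot: 22
  1 <= 22: swap -> [1, 78, 41, 78, 22]
Place pivot at 1: [1, 22, 41, 78, 78]

Partitioned: [1, 22, 41, 78, 78]


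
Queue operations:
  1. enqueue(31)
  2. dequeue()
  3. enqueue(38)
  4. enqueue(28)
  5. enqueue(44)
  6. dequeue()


enqueue(31) -> [31]
dequeue()->31, []
enqueue(38) -> [38]
enqueue(28) -> [38, 28]
enqueue(44) -> [38, 28, 44]
dequeue()->38, [28, 44]

Final queue: [28, 44]


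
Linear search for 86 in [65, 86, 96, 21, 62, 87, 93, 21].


i=0: 65!=86
i=1: 86==86 found!

Found at 1, 2 comps


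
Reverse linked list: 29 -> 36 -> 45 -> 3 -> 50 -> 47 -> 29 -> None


Step 1: curr=29, set curr.next=prev(None) | reversed so far: 29
Step 2: curr=36, set curr.next=prev(29) | reversed so far: 36 -> 29
Step 3: curr=45, set curr.next=prev(36) | reversed so far: 45 -> 36 -> 29
Step 4: curr=3, set curr.next=prev(45) | reversed so far: 3 -> 45 -> 36 -> 29
Step 5: curr=50, set curr.next=prev(3) | reversed so far: 50 -> 3 -> 45 -> 36 -> 29
Step 6: curr=47, set curr.next=prev(50) | reversed so far: 47 -> 50 -> 3 -> 45 -> 36 -> 29
Step 7: curr=29, set curr.next=prev(47) | reversed so far: 29 -> 47 -> 50 -> 3 -> 45 -> 36 -> 29

29 -> 47 -> 50 -> 3 -> 45 -> 36 -> 29 -> None


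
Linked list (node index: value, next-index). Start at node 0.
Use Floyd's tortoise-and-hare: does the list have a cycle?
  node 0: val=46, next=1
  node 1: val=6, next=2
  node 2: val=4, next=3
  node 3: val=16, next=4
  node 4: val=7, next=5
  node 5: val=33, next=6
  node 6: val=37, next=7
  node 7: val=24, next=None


Floyd's tortoise (slow, +1) and hare (fast, +2):
  init: slow=0, fast=0
  step 1: slow=1, fast=2
  step 2: slow=2, fast=4
  step 3: slow=3, fast=6
  step 4: fast 6->7->None, no cycle

Cycle: no


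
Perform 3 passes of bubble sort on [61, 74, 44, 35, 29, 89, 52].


Initial: [61, 74, 44, 35, 29, 89, 52]
Pass 1: [61, 44, 35, 29, 74, 52, 89] (4 swaps)
Pass 2: [44, 35, 29, 61, 52, 74, 89] (4 swaps)
Pass 3: [35, 29, 44, 52, 61, 74, 89] (3 swaps)

After 3 passes: [35, 29, 44, 52, 61, 74, 89]


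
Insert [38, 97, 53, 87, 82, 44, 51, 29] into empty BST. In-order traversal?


Insert 38: root
Insert 97: R from 38
Insert 53: R from 38 -> L from 97
Insert 87: R from 38 -> L from 97 -> R from 53
Insert 82: R from 38 -> L from 97 -> R from 53 -> L from 87
Insert 44: R from 38 -> L from 97 -> L from 53
Insert 51: R from 38 -> L from 97 -> L from 53 -> R from 44
Insert 29: L from 38

In-order: [29, 38, 44, 51, 53, 82, 87, 97]


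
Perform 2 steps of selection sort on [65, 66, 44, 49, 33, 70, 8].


Initial: [65, 66, 44, 49, 33, 70, 8]
Step 1: min=8 at 6
  Swap: [8, 66, 44, 49, 33, 70, 65]
Step 2: min=33 at 4
  Swap: [8, 33, 44, 49, 66, 70, 65]

After 2 steps: [8, 33, 44, 49, 66, 70, 65]


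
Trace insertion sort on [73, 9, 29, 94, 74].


Initial: [73, 9, 29, 94, 74]
Insert 9: [9, 73, 29, 94, 74]
Insert 29: [9, 29, 73, 94, 74]
Insert 94: [9, 29, 73, 94, 74]
Insert 74: [9, 29, 73, 74, 94]

Sorted: [9, 29, 73, 74, 94]


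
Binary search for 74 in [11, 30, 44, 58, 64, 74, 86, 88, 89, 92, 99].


Step 1: lo=0, hi=10, mid=5, val=74

Found at index 5


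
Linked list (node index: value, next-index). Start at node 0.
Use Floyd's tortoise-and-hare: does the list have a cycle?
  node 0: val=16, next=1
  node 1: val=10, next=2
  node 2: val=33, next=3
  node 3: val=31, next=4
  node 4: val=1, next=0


Floyd's tortoise (slow, +1) and hare (fast, +2):
  init: slow=0, fast=0
  step 1: slow=1, fast=2
  step 2: slow=2, fast=4
  step 3: slow=3, fast=1
  step 4: slow=4, fast=3
  step 5: slow=0, fast=0
  slow == fast at node 0: cycle detected

Cycle: yes


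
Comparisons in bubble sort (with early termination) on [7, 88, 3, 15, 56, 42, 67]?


Algorithm: bubble sort (with early termination)
Input: [7, 88, 3, 15, 56, 42, 67]
Sorted: [3, 7, 15, 42, 56, 67, 88]

15


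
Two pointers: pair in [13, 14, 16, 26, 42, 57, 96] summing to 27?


lo=0(13)+hi=6(96)=109
lo=0(13)+hi=5(57)=70
lo=0(13)+hi=4(42)=55
lo=0(13)+hi=3(26)=39
lo=0(13)+hi=2(16)=29
lo=0(13)+hi=1(14)=27

Yes: 13+14=27


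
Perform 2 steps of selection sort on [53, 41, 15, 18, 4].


Initial: [53, 41, 15, 18, 4]
Step 1: min=4 at 4
  Swap: [4, 41, 15, 18, 53]
Step 2: min=15 at 2
  Swap: [4, 15, 41, 18, 53]

After 2 steps: [4, 15, 41, 18, 53]


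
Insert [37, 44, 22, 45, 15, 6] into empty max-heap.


Insert 37: [37]
Insert 44: [44, 37]
Insert 22: [44, 37, 22]
Insert 45: [45, 44, 22, 37]
Insert 15: [45, 44, 22, 37, 15]
Insert 6: [45, 44, 22, 37, 15, 6]

Final heap: [45, 44, 22, 37, 15, 6]


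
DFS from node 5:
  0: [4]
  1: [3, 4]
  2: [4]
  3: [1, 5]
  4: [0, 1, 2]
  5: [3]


Visit 5, push [3]
Visit 3, push [1]
Visit 1, push [4]
Visit 4, push [2, 0]
Visit 0, push []
Visit 2, push []

DFS order: [5, 3, 1, 4, 0, 2]


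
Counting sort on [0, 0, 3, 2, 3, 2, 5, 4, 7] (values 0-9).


Input: [0, 0, 3, 2, 3, 2, 5, 4, 7]
Counts: [2, 0, 2, 2, 1, 1, 0, 1, 0, 0]

Sorted: [0, 0, 2, 2, 3, 3, 4, 5, 7]


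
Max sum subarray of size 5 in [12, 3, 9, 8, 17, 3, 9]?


[0:5]: 49
[1:6]: 40
[2:7]: 46

Max: 49 at [0:5]


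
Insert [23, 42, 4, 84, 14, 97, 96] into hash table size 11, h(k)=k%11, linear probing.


Insert 23: h=1 -> slot 1
Insert 42: h=9 -> slot 9
Insert 4: h=4 -> slot 4
Insert 84: h=7 -> slot 7
Insert 14: h=3 -> slot 3
Insert 97: h=9, 1 probes -> slot 10
Insert 96: h=8 -> slot 8

Table: [None, 23, None, 14, 4, None, None, 84, 96, 42, 97]


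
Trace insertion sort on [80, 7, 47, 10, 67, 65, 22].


Initial: [80, 7, 47, 10, 67, 65, 22]
Insert 7: [7, 80, 47, 10, 67, 65, 22]
Insert 47: [7, 47, 80, 10, 67, 65, 22]
Insert 10: [7, 10, 47, 80, 67, 65, 22]
Insert 67: [7, 10, 47, 67, 80, 65, 22]
Insert 65: [7, 10, 47, 65, 67, 80, 22]
Insert 22: [7, 10, 22, 47, 65, 67, 80]

Sorted: [7, 10, 22, 47, 65, 67, 80]


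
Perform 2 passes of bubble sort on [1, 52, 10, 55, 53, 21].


Initial: [1, 52, 10, 55, 53, 21]
Pass 1: [1, 10, 52, 53, 21, 55] (3 swaps)
Pass 2: [1, 10, 52, 21, 53, 55] (1 swaps)

After 2 passes: [1, 10, 52, 21, 53, 55]


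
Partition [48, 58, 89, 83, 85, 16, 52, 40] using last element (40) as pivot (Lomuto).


Pivot: 40
  16 <= 40: swap -> [16, 58, 89, 83, 85, 48, 52, 40]
Place pivot at 1: [16, 40, 89, 83, 85, 48, 52, 58]

Partitioned: [16, 40, 89, 83, 85, 48, 52, 58]


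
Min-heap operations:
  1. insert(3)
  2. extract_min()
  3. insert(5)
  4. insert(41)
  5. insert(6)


insert(3) -> [3]
extract_min()->3, []
insert(5) -> [5]
insert(41) -> [5, 41]
insert(6) -> [5, 41, 6]

Final heap: [5, 41, 6]


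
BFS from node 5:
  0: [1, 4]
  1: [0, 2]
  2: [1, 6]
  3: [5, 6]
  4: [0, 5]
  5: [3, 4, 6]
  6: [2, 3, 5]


Visit 5, enqueue [3, 4, 6]
Visit 3, enqueue []
Visit 4, enqueue [0]
Visit 6, enqueue [2]
Visit 0, enqueue [1]
Visit 2, enqueue []
Visit 1, enqueue []

BFS order: [5, 3, 4, 6, 0, 2, 1]


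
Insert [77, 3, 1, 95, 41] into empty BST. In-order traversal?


Insert 77: root
Insert 3: L from 77
Insert 1: L from 77 -> L from 3
Insert 95: R from 77
Insert 41: L from 77 -> R from 3

In-order: [1, 3, 41, 77, 95]


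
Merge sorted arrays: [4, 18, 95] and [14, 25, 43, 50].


Take 4 from A
Take 14 from B
Take 18 from A
Take 25 from B
Take 43 from B
Take 50 from B

Merged: [4, 14, 18, 25, 43, 50, 95]


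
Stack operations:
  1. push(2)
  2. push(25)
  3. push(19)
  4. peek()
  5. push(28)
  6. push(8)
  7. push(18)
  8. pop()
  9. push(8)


push(2) -> [2]
push(25) -> [2, 25]
push(19) -> [2, 25, 19]
peek()->19
push(28) -> [2, 25, 19, 28]
push(8) -> [2, 25, 19, 28, 8]
push(18) -> [2, 25, 19, 28, 8, 18]
pop()->18, [2, 25, 19, 28, 8]
push(8) -> [2, 25, 19, 28, 8, 8]

Final stack: [2, 25, 19, 28, 8, 8]


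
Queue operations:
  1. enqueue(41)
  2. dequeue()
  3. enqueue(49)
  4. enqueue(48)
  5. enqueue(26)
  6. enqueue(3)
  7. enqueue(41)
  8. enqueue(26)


enqueue(41) -> [41]
dequeue()->41, []
enqueue(49) -> [49]
enqueue(48) -> [49, 48]
enqueue(26) -> [49, 48, 26]
enqueue(3) -> [49, 48, 26, 3]
enqueue(41) -> [49, 48, 26, 3, 41]
enqueue(26) -> [49, 48, 26, 3, 41, 26]

Final queue: [49, 48, 26, 3, 41, 26]


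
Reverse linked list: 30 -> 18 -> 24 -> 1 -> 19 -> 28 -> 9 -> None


Step 1: curr=30, set curr.next=prev(None) | reversed so far: 30
Step 2: curr=18, set curr.next=prev(30) | reversed so far: 18 -> 30
Step 3: curr=24, set curr.next=prev(18) | reversed so far: 24 -> 18 -> 30
Step 4: curr=1, set curr.next=prev(24) | reversed so far: 1 -> 24 -> 18 -> 30
Step 5: curr=19, set curr.next=prev(1) | reversed so far: 19 -> 1 -> 24 -> 18 -> 30
Step 6: curr=28, set curr.next=prev(19) | reversed so far: 28 -> 19 -> 1 -> 24 -> 18 -> 30
Step 7: curr=9, set curr.next=prev(28) | reversed so far: 9 -> 28 -> 19 -> 1 -> 24 -> 18 -> 30

9 -> 28 -> 19 -> 1 -> 24 -> 18 -> 30 -> None


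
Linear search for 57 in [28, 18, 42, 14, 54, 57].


i=0: 28!=57
i=1: 18!=57
i=2: 42!=57
i=3: 14!=57
i=4: 54!=57
i=5: 57==57 found!

Found at 5, 6 comps


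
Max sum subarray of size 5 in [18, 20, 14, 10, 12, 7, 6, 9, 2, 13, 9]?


[0:5]: 74
[1:6]: 63
[2:7]: 49
[3:8]: 44
[4:9]: 36
[5:10]: 37
[6:11]: 39

Max: 74 at [0:5]


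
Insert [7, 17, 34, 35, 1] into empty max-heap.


Insert 7: [7]
Insert 17: [17, 7]
Insert 34: [34, 7, 17]
Insert 35: [35, 34, 17, 7]
Insert 1: [35, 34, 17, 7, 1]

Final heap: [35, 34, 17, 7, 1]


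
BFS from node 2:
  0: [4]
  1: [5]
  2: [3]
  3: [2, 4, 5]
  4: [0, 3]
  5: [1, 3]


Visit 2, enqueue [3]
Visit 3, enqueue [4, 5]
Visit 4, enqueue [0]
Visit 5, enqueue [1]
Visit 0, enqueue []
Visit 1, enqueue []

BFS order: [2, 3, 4, 5, 0, 1]


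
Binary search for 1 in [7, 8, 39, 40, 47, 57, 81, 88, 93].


Step 1: lo=0, hi=8, mid=4, val=47
Step 2: lo=0, hi=3, mid=1, val=8
Step 3: lo=0, hi=0, mid=0, val=7

Not found


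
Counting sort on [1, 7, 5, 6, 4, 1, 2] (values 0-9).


Input: [1, 7, 5, 6, 4, 1, 2]
Counts: [0, 2, 1, 0, 1, 1, 1, 1, 0, 0]

Sorted: [1, 1, 2, 4, 5, 6, 7]


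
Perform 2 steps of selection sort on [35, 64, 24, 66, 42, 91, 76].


Initial: [35, 64, 24, 66, 42, 91, 76]
Step 1: min=24 at 2
  Swap: [24, 64, 35, 66, 42, 91, 76]
Step 2: min=35 at 2
  Swap: [24, 35, 64, 66, 42, 91, 76]

After 2 steps: [24, 35, 64, 66, 42, 91, 76]


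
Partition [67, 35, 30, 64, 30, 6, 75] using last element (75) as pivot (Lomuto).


Pivot: 75
  67 <= 75: advance i (no swap)
  35 <= 75: advance i (no swap)
  30 <= 75: advance i (no swap)
  64 <= 75: advance i (no swap)
  30 <= 75: advance i (no swap)
  6 <= 75: advance i (no swap)
Place pivot at 6: [67, 35, 30, 64, 30, 6, 75]

Partitioned: [67, 35, 30, 64, 30, 6, 75]


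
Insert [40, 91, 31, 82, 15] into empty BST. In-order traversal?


Insert 40: root
Insert 91: R from 40
Insert 31: L from 40
Insert 82: R from 40 -> L from 91
Insert 15: L from 40 -> L from 31

In-order: [15, 31, 40, 82, 91]


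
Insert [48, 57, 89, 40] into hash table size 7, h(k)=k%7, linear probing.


Insert 48: h=6 -> slot 6
Insert 57: h=1 -> slot 1
Insert 89: h=5 -> slot 5
Insert 40: h=5, 2 probes -> slot 0

Table: [40, 57, None, None, None, 89, 48]


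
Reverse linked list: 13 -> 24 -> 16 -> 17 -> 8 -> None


Step 1: curr=13, set curr.next=prev(None) | reversed so far: 13
Step 2: curr=24, set curr.next=prev(13) | reversed so far: 24 -> 13
Step 3: curr=16, set curr.next=prev(24) | reversed so far: 16 -> 24 -> 13
Step 4: curr=17, set curr.next=prev(16) | reversed so far: 17 -> 16 -> 24 -> 13
Step 5: curr=8, set curr.next=prev(17) | reversed so far: 8 -> 17 -> 16 -> 24 -> 13

8 -> 17 -> 16 -> 24 -> 13 -> None


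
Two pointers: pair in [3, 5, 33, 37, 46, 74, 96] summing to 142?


lo=0(3)+hi=6(96)=99
lo=1(5)+hi=6(96)=101
lo=2(33)+hi=6(96)=129
lo=3(37)+hi=6(96)=133
lo=4(46)+hi=6(96)=142

Yes: 46+96=142


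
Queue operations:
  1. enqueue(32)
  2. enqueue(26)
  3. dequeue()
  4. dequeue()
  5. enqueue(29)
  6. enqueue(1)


enqueue(32) -> [32]
enqueue(26) -> [32, 26]
dequeue()->32, [26]
dequeue()->26, []
enqueue(29) -> [29]
enqueue(1) -> [29, 1]

Final queue: [29, 1]


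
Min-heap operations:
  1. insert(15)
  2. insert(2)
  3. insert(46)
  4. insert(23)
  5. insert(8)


insert(15) -> [15]
insert(2) -> [2, 15]
insert(46) -> [2, 15, 46]
insert(23) -> [2, 15, 46, 23]
insert(8) -> [2, 8, 46, 23, 15]

Final heap: [2, 8, 46, 23, 15]


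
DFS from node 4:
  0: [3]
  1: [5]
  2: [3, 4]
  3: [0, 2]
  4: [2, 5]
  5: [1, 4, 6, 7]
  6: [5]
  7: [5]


Visit 4, push [5, 2]
Visit 2, push [3]
Visit 3, push [0]
Visit 0, push []
Visit 5, push [7, 6, 1]
Visit 1, push []
Visit 6, push []
Visit 7, push []

DFS order: [4, 2, 3, 0, 5, 1, 6, 7]


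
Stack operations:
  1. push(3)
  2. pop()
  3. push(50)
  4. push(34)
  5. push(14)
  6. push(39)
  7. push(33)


push(3) -> [3]
pop()->3, []
push(50) -> [50]
push(34) -> [50, 34]
push(14) -> [50, 34, 14]
push(39) -> [50, 34, 14, 39]
push(33) -> [50, 34, 14, 39, 33]

Final stack: [50, 34, 14, 39, 33]


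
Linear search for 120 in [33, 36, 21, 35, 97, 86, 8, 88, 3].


i=0: 33!=120
i=1: 36!=120
i=2: 21!=120
i=3: 35!=120
i=4: 97!=120
i=5: 86!=120
i=6: 8!=120
i=7: 88!=120
i=8: 3!=120

Not found, 9 comps


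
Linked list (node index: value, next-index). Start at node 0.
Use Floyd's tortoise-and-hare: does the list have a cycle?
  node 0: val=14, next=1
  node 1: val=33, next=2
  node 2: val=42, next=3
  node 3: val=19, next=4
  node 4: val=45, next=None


Floyd's tortoise (slow, +1) and hare (fast, +2):
  init: slow=0, fast=0
  step 1: slow=1, fast=2
  step 2: slow=2, fast=4
  step 3: fast -> None, no cycle

Cycle: no


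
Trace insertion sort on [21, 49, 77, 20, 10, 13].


Initial: [21, 49, 77, 20, 10, 13]
Insert 49: [21, 49, 77, 20, 10, 13]
Insert 77: [21, 49, 77, 20, 10, 13]
Insert 20: [20, 21, 49, 77, 10, 13]
Insert 10: [10, 20, 21, 49, 77, 13]
Insert 13: [10, 13, 20, 21, 49, 77]

Sorted: [10, 13, 20, 21, 49, 77]


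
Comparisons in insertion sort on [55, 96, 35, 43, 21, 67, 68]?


Algorithm: insertion sort
Input: [55, 96, 35, 43, 21, 67, 68]
Sorted: [21, 35, 43, 55, 67, 68, 96]

14
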